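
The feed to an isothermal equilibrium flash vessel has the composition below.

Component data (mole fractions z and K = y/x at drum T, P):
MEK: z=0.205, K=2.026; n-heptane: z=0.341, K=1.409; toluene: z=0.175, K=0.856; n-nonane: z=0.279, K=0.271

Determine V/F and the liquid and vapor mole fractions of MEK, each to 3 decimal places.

Rachford–Rice: g(V/F) = Σ zᵢ(Kᵢ−1)/(1+V/F(Kᵢ−1)) = 0.
g(0) = ΣzᵢKᵢ − 1 = 0.121 and g(1) = 1 − Σzᵢ/Kᵢ = -0.577, so a root lies in (0, 1).
Newton–Raphson from V/F = 0.5:
  V/F = 0.500: g = -0.0924, g' = -0.505 → V/F = 0.317
  V/F = 0.317: g = -0.0088, g' = -0.422 → V/F = 0.296
Converged at V/F = 0.296.
Compositions from xᵢ = zᵢ/(1+V/F(Kᵢ−1)), yᵢ = Kᵢxᵢ:
  MEK: x = 0.157, y = 0.319
  n-heptane: x = 0.304, y = 0.429
  toluene: x = 0.183, y = 0.156
  n-nonane: x = 0.356, y = 0.096

V/F = 0.296, x_MEK = 0.157, y_MEK = 0.319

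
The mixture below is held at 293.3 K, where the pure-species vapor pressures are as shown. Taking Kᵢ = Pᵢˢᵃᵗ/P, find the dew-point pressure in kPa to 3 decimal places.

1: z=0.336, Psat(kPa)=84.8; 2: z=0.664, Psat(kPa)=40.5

Pdew = 49.122 kPa

At the dew point ψ → 1, so Σzᵢ/Kᵢ = 1 with Kᵢ = Pᵢˢᵃᵗ/P ⇒ 1/P = Σzᵢ/Pᵢˢᵃᵗ.
1/P = 0.336/84.8 + 0.664/40.5 = 0.020357 ⇒ P = 49.122 kPa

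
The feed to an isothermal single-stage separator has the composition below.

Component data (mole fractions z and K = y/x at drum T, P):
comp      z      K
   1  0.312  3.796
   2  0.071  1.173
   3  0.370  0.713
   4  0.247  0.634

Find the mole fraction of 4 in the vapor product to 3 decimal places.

y_4 = 0.226

Rachford–Rice: g(V/F) = Σ zᵢ(Kᵢ−1)/(1+V/F(Kᵢ−1)) = 0.
Check two-phase: ΣzᵢKᵢ = 1.688 > 1 and Σzᵢ/Kᵢ = 1.051 > 1, so g(0) = 0.688 > 0 and g(1) = -0.051 < 0.
Iterate (Newton) starting at V/F = 0.5:
  V/F = 0.500: g = 0.1405, g' = -0.517 → V/F = 0.772
  V/F = 0.772: g = 0.0247, g' = -0.361 → V/F = 0.840
  V/F = 0.840: g = 0.0007, g' = -0.341 → V/F = 0.842
Converged at V/F = 0.842.
Compositions from xᵢ = zᵢ/(1+V/F(Kᵢ−1)), yᵢ = Kᵢxᵢ:
  1: x = 0.093, y = 0.353
  2: x = 0.062, y = 0.073
  3: x = 0.488, y = 0.348
  4: x = 0.357, y = 0.226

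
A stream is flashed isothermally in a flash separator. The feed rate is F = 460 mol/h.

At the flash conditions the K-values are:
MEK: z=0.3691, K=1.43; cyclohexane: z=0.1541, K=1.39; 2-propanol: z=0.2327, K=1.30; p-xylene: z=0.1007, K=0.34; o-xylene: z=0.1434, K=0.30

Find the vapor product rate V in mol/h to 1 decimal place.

V = 213.5 mol/h

Newton–Raphson from ψ = 0.5:
  ψ = 0.5000: g = -0.01200, g' = -0.3425 → ψ = 0.4650
  ψ = 0.4650: g = -0.00029, g' = -0.3261 → ψ = 0.4641
Converged at ψ = 0.4641.
Then V = ψ·F = 0.4641·460 = 213.5 mol/h and L = F − V = 246.5 mol/h.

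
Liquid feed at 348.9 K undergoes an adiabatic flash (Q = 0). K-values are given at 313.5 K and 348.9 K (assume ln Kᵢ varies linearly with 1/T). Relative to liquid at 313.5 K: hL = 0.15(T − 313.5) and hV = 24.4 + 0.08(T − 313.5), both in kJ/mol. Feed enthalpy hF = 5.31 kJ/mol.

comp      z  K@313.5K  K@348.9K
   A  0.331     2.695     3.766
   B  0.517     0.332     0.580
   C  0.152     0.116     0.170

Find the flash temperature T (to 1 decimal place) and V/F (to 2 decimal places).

T = 323.7 K, V/F = 0.16

Adiabatic flash: solve Rachford–Rice at each trial T, then check hF = ψ·hV(T) + (1−ψ)·hL(T).
  T = 313.5 K: K = (2.695, 0.332, 0.116), RR gives ψ = 0.067, H_out = 1.623 kJ/mol
  T = 348.9 K: K = (3.766, 0.580, 0.170), RR gives ψ = 0.384, H_out = 13.726 kJ/mol
  T = 331.2 K: K = (3.214, 0.445, 0.142), RR gives ψ = 0.225, H_out = 7.866 kJ/mol
  T = 322.4 K: K = (2.952, 0.386, 0.129), RR gives ψ = 0.148, H_out = 4.861 kJ/mol
  T = 326.8 K: K = (3.082, 0.415, 0.135), RR gives ψ = 0.187, H_out = 6.380 kJ/mol
  T = 324.6 K: K = (3.017, 0.401, 0.132), RR gives ψ = 0.168, H_out = 5.625 kJ/mol
Linear interpolation between T = 322.4 (H_out = 4.861) and T = 324.6 (H_out = 5.625) on hF = 5.31 gives T ≈ 323.7 K, at which ψ = 0.16.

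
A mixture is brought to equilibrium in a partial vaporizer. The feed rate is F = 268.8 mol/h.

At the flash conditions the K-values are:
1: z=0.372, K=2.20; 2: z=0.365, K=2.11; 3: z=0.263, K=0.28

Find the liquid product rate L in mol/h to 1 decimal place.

L = 54.9 mol/h

Rachford–Rice: g(β) = Σ zᵢ(Kᵢ−1)/(1+β(Kᵢ−1)) = 0.
Feasibility: ΣzᵢKᵢ = 1.662, Σzᵢ/Kᵢ = 1.281 — both > 1, two phases present.
Iterate (Newton) starting at β = 0.53:
  β = 0.530: g = 0.2217, g' = -0.735 → β = 0.832
  β = 0.832: g = -0.0379, g' = -1.103 → β = 0.797
  β = 0.797: g = -0.0015, g' = -1.018 → β = 0.796
Converged at β = 0.796.
Then V = β·F = 0.7958·268.8 = 213.9 mol/h and L = F − V = 54.9 mol/h.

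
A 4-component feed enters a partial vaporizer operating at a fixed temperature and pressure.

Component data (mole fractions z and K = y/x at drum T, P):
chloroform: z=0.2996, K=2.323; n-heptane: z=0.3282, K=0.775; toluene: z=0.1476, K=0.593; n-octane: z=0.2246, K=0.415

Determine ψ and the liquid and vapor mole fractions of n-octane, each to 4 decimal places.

ψ = 0.2474, x_n-octane = 0.2626, y_n-octane = 0.1090

Rachford–Rice: g(ψ) = Σ zᵢ(Kᵢ−1)/(1+ψ(Kᵢ−1)) = 0.
g(0) = ΣzᵢKᵢ − 1 = 0.1311 and g(1) = 1 − Σzᵢ/Kᵢ = -0.3426, so a root lies in (0, 1).
Newton–Raphson from ψ = 0.56:
  ψ = 0.5600: g = -0.13002, g' = -0.4058 → ψ = 0.2396
  ψ = 0.2396: g = 0.00354, g' = -0.4549 → ψ = 0.2474
Converged at ψ = 0.2474.
Compositions from xᵢ = zᵢ/(1+ψ(Kᵢ−1)), yᵢ = Kᵢxᵢ:
  chloroform: x = 0.2257, y = 0.5243
  n-heptane: x = 0.3475, y = 0.2693
  toluene: x = 0.1641, y = 0.0973
  n-octane: x = 0.2626, y = 0.1090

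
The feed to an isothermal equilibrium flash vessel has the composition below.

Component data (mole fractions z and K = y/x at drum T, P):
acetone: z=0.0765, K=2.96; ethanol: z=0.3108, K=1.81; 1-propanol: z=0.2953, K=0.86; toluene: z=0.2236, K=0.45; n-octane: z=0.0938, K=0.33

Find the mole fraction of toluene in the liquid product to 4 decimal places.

Newton–Raphson from ψ = 0.5:
  ψ = 0.5000: g = -0.05368, g' = -0.4089 → ψ = 0.3687
  ψ = 0.3687: g = -0.00043, g' = -0.4071 → ψ = 0.3677
Converged at ψ = 0.3677.
Compositions from xᵢ = zᵢ/(1+ψ(Kᵢ−1)), yᵢ = Kᵢxᵢ:
  acetone: x = 0.0445, y = 0.1316
  ethanol: x = 0.2395, y = 0.4335
  1-propanol: x = 0.3113, y = 0.2677
  toluene: x = 0.2803, y = 0.1261
  n-octane: x = 0.1245, y = 0.0411

x_toluene = 0.2803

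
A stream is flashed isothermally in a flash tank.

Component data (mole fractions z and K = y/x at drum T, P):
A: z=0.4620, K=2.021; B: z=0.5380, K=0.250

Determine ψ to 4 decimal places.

ψ = 0.0891

Rachford–Rice: g(ψ) = Σ zᵢ(Kᵢ−1)/(1+ψ(Kᵢ−1)) = 0.
Feasibility: ΣzᵢKᵢ = 1.0682, Σzᵢ/Kᵢ = 2.3806 — both > 1, two phases present.
Newton iteration, ψ⁰ = 0.5:
  ψ = 0.5000: g = -0.33332, g' = -0.9858 → ψ = 0.1619
  ψ = 0.1619: g = -0.05446, g' = -0.7467 → ψ = 0.0889
  ψ = 0.0889: g = 0.00009, g' = -0.7522 → ψ = 0.0891
Converged at ψ = 0.0891.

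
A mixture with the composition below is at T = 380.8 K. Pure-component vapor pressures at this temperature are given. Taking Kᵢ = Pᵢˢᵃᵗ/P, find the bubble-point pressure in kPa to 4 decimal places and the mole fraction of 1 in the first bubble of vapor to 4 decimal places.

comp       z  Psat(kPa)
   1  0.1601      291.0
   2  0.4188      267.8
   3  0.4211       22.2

At the bubble point ψ → 0, so ΣzᵢKᵢ = 1 with Kᵢ = Pᵢˢᵃᵗ/P ⇒ P = ΣzᵢPᵢˢᵃᵗ.
P = 0.1601·291.0 + 0.4188·267.8 + 0.4211·22.2 = 168.0922 kPa
yᵢ = zᵢPᵢˢᵃᵗ/P ⇒ y_1 = 0.1601·291.0/168.0922 = 0.2772

Pbub = 168.0922 kPa, y_1 = 0.2772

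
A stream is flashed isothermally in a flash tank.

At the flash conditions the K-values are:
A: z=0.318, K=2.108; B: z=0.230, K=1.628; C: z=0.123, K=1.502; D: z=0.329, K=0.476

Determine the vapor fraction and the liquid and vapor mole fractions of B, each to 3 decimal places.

Newton iteration, ψ⁰ = 0.63:
  ψ = 0.630: g = 0.1006, g' = -0.401 → ψ = 0.881
  ψ = 0.881: g = -0.0060, g' = -0.464 → ψ = 0.868
Converged at ψ = 0.868.
Compositions from xᵢ = zᵢ/(1+ψ(Kᵢ−1)), yᵢ = Kᵢxᵢ:
  A: x = 0.162, y = 0.342
  B: x = 0.149, y = 0.242
  C: x = 0.086, y = 0.129
  D: x = 0.603, y = 0.287

ψ = 0.868, x_B = 0.149, y_B = 0.242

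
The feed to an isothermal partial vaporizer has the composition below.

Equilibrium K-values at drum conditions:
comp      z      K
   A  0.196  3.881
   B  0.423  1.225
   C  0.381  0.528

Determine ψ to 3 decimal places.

ψ = 0.702

Iterate (Newton) starting at ψ = 0.56:
  ψ = 0.560: g = 0.0562, g' = -0.412 → ψ = 0.696
  ψ = 0.696: g = 0.0023, g' = -0.384 → ψ = 0.702
Converged at ψ = 0.702.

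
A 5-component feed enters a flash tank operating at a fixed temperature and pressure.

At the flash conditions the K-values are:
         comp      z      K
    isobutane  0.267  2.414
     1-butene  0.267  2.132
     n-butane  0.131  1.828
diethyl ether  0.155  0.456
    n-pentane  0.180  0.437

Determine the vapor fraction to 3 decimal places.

Rachford–Rice: g(ψ) = Σ zᵢ(Kᵢ−1)/(1+ψ(Kᵢ−1)) = 0.
Feasibility: ΣzᵢKᵢ = 1.603, Σzᵢ/Kᵢ = 1.059 — both > 1, two phases present.
Iterate (Newton) starting at ψ = 0.5:
  ψ = 0.500: g = 0.2340, g' = -0.565 → ψ = 0.914
  ψ = 0.914: g = -0.0017, g' = -0.637 → ψ = 0.912
Converged at ψ = 0.912.

ψ = 0.912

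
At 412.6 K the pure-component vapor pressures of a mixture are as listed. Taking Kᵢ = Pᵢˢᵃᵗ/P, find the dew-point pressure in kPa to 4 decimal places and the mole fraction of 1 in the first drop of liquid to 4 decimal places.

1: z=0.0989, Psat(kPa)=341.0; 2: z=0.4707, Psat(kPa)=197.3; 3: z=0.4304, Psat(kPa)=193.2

At the dew point ψ → 1, so Σzᵢ/Kᵢ = 1 with Kᵢ = Pᵢˢᵃᵗ/P ⇒ 1/P = Σzᵢ/Pᵢˢᵃᵗ.
1/P = 0.0989/341.0 + 0.4707/197.3 + 0.4304/193.2 = 0.0049035 ⇒ P = 203.9368 kPa
xᵢ = zᵢP/Pᵢˢᵃᵗ ⇒ x_1 = 0.0989·203.9368/341.0 = 0.0591

Pdew = 203.9368 kPa, x_1 = 0.0591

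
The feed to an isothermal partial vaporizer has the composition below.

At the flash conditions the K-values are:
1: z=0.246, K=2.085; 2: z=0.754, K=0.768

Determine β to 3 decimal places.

Rachford–Rice: g(β) = Σ zᵢ(Kᵢ−1)/(1+β(Kᵢ−1)) = 0.
Check two-phase: ΣzᵢKᵢ = 1.092 > 1 and Σzᵢ/Kᵢ = 1.100 > 1, so g(0) = 0.092 > 0 and g(1) = -0.100 < 0.
Binary case is linear: z₁(K₁−1)(1+β(K₂−1)) + z₂(K₂−1)(1+β(K₁−1)) = 0
⇒ β = [z₁(K₁−1)+z₂(K₂−1)] / [−(K₁−1)(K₂−1)] = 0.0920/0.2517 = 0.365

β = 0.365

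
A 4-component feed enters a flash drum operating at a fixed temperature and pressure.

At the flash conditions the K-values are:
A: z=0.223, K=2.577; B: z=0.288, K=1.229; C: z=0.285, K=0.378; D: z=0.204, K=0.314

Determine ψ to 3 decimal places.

ψ = 0.145

Rachford–Rice: g(ψ) = Σ zᵢ(Kᵢ−1)/(1+ψ(Kᵢ−1)) = 0.
Check two-phase: ΣzᵢKᵢ = 1.100 > 1 and Σzᵢ/Kᵢ = 1.725 > 1, so g(0) = 0.100 > 0 and g(1) = -0.725 < 0.
Newton iteration, ψ⁰ = 0.5:
  ψ = 0.500: g = -0.2145, g' = -0.640 → ψ = 0.165
  ψ = 0.165: g = -0.0127, g' = -0.622 → ψ = 0.145
Converged at ψ = 0.145.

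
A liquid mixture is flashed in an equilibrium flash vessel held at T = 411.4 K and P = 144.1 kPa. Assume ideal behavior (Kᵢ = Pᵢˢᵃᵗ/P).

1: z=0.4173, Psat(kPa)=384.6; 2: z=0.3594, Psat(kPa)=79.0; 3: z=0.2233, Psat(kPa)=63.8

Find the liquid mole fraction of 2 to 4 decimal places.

Raoult's law: Kᵢ = Pᵢˢᵃᵗ/P = Pᵢˢᵃᵗ/144.1.
  K_1 = 384.6/144.1 = 2.668980, K_2 = 79.0/144.1 = 0.548230, K_3 = 63.8/144.1 = 0.442748
Rachford–Rice: g(ψ) = Σ zᵢ(Kᵢ−1)/(1+ψ(Kᵢ−1)) = 0.
Feasibility: ΣzᵢKᵢ = 1.4097, Σzᵢ/Kᵢ = 1.3163 — both > 1, two phases present.
Newton–Raphson from ψ = 0.36:
  ψ = 0.3600: g = 0.08550, g' = -0.6667 → ψ = 0.4882
  ψ = 0.4882: g = 0.00450, g' = -0.6045 → ψ = 0.4957
Converged at ψ = 0.4957.
Compositions from xᵢ = zᵢ/(1+ψ(Kᵢ−1)), yᵢ = Kᵢxᵢ:
  1: x = 0.2284, y = 0.6095
  2: x = 0.4631, y = 0.2539
  3: x = 0.3085, y = 0.1366

x_2 = 0.4631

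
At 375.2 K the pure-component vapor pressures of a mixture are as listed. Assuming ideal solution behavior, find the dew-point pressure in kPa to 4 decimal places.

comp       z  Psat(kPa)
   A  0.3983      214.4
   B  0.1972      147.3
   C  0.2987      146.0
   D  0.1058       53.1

At the dew point ψ → 1, so Σzᵢ/Kᵢ = 1 with Kᵢ = Pᵢˢᵃᵗ/P ⇒ 1/P = Σzᵢ/Pᵢˢᵃᵗ.
1/P = 0.3983/214.4 + 0.1972/147.3 + 0.2987/146.0 + 0.1058/53.1 = 0.0072349 ⇒ P = 138.2196 kPa

Pdew = 138.2196 kPa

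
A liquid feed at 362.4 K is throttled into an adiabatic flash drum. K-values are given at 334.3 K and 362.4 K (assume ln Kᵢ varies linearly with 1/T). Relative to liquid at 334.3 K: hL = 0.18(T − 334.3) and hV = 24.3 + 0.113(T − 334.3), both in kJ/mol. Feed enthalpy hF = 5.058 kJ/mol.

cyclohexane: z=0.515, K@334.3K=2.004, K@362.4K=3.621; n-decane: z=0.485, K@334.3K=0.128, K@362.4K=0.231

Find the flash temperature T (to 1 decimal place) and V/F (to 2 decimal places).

Adiabatic flash: solve Rachford–Rice at each trial T, then check hF = ψ·hV(T) + (1−ψ)·hL(T).
  T = 334.3 K: K = (2.004, 0.128), RR gives ψ = 0.108, H_out = 2.613 kJ/mol
  T = 362.4 K: K = (3.621, 0.231), RR gives ψ = 0.485, H_out = 15.923 kJ/mol
  T = 348.4 K: K = (2.729, 0.174), RR gives ψ = 0.343, H_out = 10.552 kJ/mol
  T = 341.4 K: K = (2.349, 0.150), RR gives ψ = 0.246, H_out = 7.144 kJ/mol
  T = 337.9 K: K = (2.174, 0.139), RR gives ψ = 0.185, H_out = 5.094 kJ/mol
  T = 336.1 K: K = (2.088, 0.133), RR gives ψ = 0.148, H_out = 3.909 kJ/mol
Linear interpolation between T = 336.1 (H_out = 3.909) and T = 337.9 (H_out = 5.094) on hF = 5.058 gives T ≈ 337.8 K, at which ψ = 0.18.

T = 337.8 K, V/F = 0.18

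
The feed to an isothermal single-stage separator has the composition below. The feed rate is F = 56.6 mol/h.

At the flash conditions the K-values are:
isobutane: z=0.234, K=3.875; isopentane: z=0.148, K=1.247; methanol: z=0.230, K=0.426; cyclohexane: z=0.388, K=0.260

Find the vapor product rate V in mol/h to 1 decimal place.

V = 10.2 mol/h

Rachford–Rice: g(V/F) = Σ zᵢ(Kᵢ−1)/(1+V/F(Kᵢ−1)) = 0.
Feasibility: ΣzᵢKᵢ = 1.290, Σzᵢ/Kᵢ = 2.211 — both > 1, two phases present.
Newton iteration, V/F⁰ = 0.5:
  V/F = 0.500: g = -0.3324, g' = -1.017 → V/F = 0.173
  V/F = 0.173: g = 0.0082, g' = -1.243 → V/F = 0.180
Converged at V/F = 0.180.
Then V = V/F·F = 0.1799·56.6 = 10.2 mol/h and L = F − V = 46.4 mol/h.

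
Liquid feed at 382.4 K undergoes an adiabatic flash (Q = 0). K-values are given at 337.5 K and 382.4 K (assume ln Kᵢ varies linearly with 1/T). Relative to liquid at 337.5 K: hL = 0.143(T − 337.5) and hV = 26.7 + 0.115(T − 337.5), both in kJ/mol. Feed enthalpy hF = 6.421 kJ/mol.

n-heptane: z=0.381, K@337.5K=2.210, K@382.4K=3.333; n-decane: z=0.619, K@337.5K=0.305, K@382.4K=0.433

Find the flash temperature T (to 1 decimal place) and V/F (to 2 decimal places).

Adiabatic flash: solve Rachford–Rice at each trial T, then check hF = ψ·hV(T) + (1−ψ)·hL(T).
  T = 337.5 K: K = (2.210, 0.305), RR gives ψ = 0.037, H_out = 0.978 kJ/mol
  T = 382.4 K: K = (3.333, 0.433), RR gives ψ = 0.407, H_out = 16.767 kJ/mol
  T = 359.9 K: K = (2.748, 0.367), RR gives ψ = 0.248, H_out = 9.669 kJ/mol
  T = 348.7 K: K = (2.473, 0.336), RR gives ψ = 0.153, H_out = 5.646 kJ/mol
  T = 354.3 K: K = (2.609, 0.351), RR gives ψ = 0.203, H_out = 7.718 kJ/mol
  T = 351.5 K: K = (2.541, 0.343), RR gives ψ = 0.179, H_out = 6.699 kJ/mol
  T = 350.1 K: K = (2.507, 0.340), RR gives ψ = 0.166, H_out = 6.177 kJ/mol
Linear interpolation between T = 350.1 (H_out = 6.177) and T = 351.5 (H_out = 6.699) on hF = 6.421 gives T ≈ 350.8 K, at which ψ = 0.17.

T = 350.8 K, V/F = 0.17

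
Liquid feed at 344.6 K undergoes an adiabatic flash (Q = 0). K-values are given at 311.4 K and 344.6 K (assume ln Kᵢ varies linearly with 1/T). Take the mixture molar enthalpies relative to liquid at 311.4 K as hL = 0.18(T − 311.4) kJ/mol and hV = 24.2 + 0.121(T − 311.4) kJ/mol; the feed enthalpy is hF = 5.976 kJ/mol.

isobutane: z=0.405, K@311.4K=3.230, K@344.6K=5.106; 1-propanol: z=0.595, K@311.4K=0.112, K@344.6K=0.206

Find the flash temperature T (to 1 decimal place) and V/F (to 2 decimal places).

Adiabatic flash: solve Rachford–Rice at each trial T, then check hF = ψ·hV(T) + (1−ψ)·hL(T).
  T = 311.4 K: K = (3.230, 0.112), RR gives ψ = 0.189, H_out = 4.580 kJ/mol
  T = 344.6 K: K = (5.106, 0.206), RR gives ψ = 0.365, H_out = 14.098 kJ/mol
  T = 328.0 K: K = (4.108, 0.154), RR gives ψ = 0.287, H_out = 9.663 kJ/mol
  T = 319.7 K: K = (3.654, 0.132), RR gives ψ = 0.242, H_out = 7.242 kJ/mol
  T = 315.5 K: K = (3.436, 0.122), RR gives ψ = 0.217, H_out = 5.932 kJ/mol
  T = 317.6 K: K = (3.544, 0.127), RR gives ψ = 0.230, H_out = 6.595 kJ/mol
Linear interpolation between T = 315.5 (H_out = 5.932) and T = 317.6 (H_out = 6.595) on hF = 5.976 gives T ≈ 315.6 K, at which ψ = 0.22.

T = 315.6 K, V/F = 0.22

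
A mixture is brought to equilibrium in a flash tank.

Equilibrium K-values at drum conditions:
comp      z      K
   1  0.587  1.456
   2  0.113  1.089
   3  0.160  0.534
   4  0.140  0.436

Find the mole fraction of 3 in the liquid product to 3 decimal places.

Rachford–Rice: g(ψ) = Σ zᵢ(Kᵢ−1)/(1+ψ(Kᵢ−1)) = 0.
g(0) = ΣzᵢKᵢ − 1 = 0.124 and g(1) = 1 − Σzᵢ/Kᵢ = -0.128, so a root lies in (0, 1).
Newton–Raphson from ψ = 0.5:
  ψ = 0.500: g = 0.0204, g' = -0.227 → ψ = 0.590
  ψ = 0.590: g = -0.0007, g' = -0.243 → ψ = 0.587
Converged at ψ = 0.587.
Compositions from xᵢ = zᵢ/(1+ψ(Kᵢ−1)), yᵢ = Kᵢxᵢ:
  1: x = 0.463, y = 0.674
  2: x = 0.107, y = 0.117
  3: x = 0.220, y = 0.118
  4: x = 0.209, y = 0.091

x_3 = 0.220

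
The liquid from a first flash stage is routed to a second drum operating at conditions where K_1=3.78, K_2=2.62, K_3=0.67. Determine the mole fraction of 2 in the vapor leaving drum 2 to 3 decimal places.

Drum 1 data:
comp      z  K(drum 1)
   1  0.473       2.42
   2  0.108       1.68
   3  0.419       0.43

y_2 (drum 2) = 0.093

Drum 1:
Rachford–Rice: g(ψ₁) = Σ zᵢ(Kᵢ−1)/(1+ψ₁(Kᵢ−1)) = 0.
g(0) = ΣzᵢKᵢ − 1 = 0.506 and g(1) = 1 − Σzᵢ/Kᵢ = -0.234, so a root lies in (0, 1).
Newton iteration, ψ₁⁰ = 0.66:
  ψ₁ = 0.660: g = 0.0145, g' = -0.628 → ψ₁ = 0.683
Converged at ψ₁ = 0.683.
Drum-1 compositions:
  1: x = 0.240, y = 0.581
  2: x = 0.074, y = 0.124
  3: x = 0.686, y = 0.295
Drum-2 feed = drum-1 liquid: z₂ = (0.2401, 0.0737, 0.6861).
Drum 2:
Rachford–Rice: g(ψ₂) = Σ zᵢ(Kᵢ−1)/(1+ψ₂(Kᵢ−1)) = 0.
g(0) = ΣzᵢKᵢ − 1 = 0.561 and g(1) = 1 − Σzᵢ/Kᵢ = -0.116, so a root lies in (0, 1).
Newton–Raphson from ψ₂ = 0.5:
  ψ₂ = 0.500: g = 0.0741, g' = -0.491 → ψ₂ = 0.651
  ψ₂ = 0.651: g = 0.0074, g' = -0.402 → ψ₂ = 0.669
Converged at ψ₂ = 0.669.
  1: x = 0.084, y = 0.317
  2: x = 0.035, y = 0.093
  3: x = 0.881, y = 0.590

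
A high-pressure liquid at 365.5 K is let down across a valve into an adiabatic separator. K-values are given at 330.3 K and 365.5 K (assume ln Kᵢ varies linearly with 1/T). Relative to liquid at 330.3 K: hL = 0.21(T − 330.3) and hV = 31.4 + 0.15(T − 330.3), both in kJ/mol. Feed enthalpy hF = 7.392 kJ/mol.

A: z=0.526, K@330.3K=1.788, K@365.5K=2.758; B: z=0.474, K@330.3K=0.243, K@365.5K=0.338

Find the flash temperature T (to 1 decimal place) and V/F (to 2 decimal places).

T = 336.0 K, V/F = 0.20

Adiabatic flash: solve Rachford–Rice at each trial T, then check hF = ψ·hV(T) + (1−ψ)·hL(T).
  T = 330.3 K: K = (1.788, 0.243), RR gives ψ = 0.093, H_out = 2.930 kJ/mol
  T = 365.5 K: K = (2.758, 0.338), RR gives ψ = 0.525, H_out = 22.766 kJ/mol
  T = 347.9 K: K = (2.245, 0.289), RR gives ψ = 0.359, H_out = 14.593 kJ/mol
  T = 339.1 K: K = (2.009, 0.266), RR gives ψ = 0.247, H_out = 9.464 kJ/mol
  T = 334.7 K: K = (1.897, 0.254), RR gives ψ = 0.177, H_out = 6.430 kJ/mol
  T = 336.9 K: K = (1.953, 0.260), RR gives ψ = 0.213, H_out = 7.996 kJ/mol
  T = 335.8 K: K = (1.925, 0.257), RR gives ψ = 0.195, H_out = 7.226 kJ/mol
Linear interpolation between T = 335.8 (H_out = 7.226) and T = 336.9 (H_out = 7.996) on hF = 7.392 gives T ≈ 336.0 K, at which ψ = 0.20.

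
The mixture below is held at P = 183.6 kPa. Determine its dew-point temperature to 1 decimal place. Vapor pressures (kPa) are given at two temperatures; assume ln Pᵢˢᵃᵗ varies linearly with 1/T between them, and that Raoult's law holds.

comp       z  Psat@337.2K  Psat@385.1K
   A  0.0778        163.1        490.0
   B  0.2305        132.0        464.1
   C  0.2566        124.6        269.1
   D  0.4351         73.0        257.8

T = 362.1 K

Dew-point temperature: Σzᵢ·P/Pᵢˢᵃᵗ(T) = 1. Interpolate ln Pᵢˢᵃᵗ = aᵢ + bᵢ/T.
  T = 337.2 K: ΣzᵢP/Pᵢˢᵃᵗ = 1.8806
  T = 385.1 K: ΣzᵢP/Pᵢˢᵃᵗ = 0.6053
  T = 361.1 K: ΣzᵢP/Pᵢˢᵃᵗ = 1.0232
  T = 373.1 K: ΣzᵢP/Pᵢˢᵃᵗ = 0.7794
  T = 367.1 K: ΣzᵢP/Pᵢˢᵃᵗ = 0.8907
  T = 364.1 K: ΣzᵢP/Pᵢˢᵃᵗ = 0.9540
  T = 362.6 K: ΣzᵢP/Pᵢˢᵃᵗ = 0.9878
Interpolating between 361.1 K and 362.6 K gives T ≈ 362.1 K.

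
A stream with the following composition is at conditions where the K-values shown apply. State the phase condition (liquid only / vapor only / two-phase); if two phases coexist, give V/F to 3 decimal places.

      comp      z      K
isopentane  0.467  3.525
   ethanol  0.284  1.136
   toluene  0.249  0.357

two-phase, V/F = 0.917

ΣzᵢKᵢ = 2.058; Σzᵢ/Kᵢ = 1.080.
Both exceed 1, so a two-phase solution exists.
Let ψ = V/F and solve Σ zᵢ(Kᵢ−1)/(1+ψ(Kᵢ−1)) = 0.
Newton–Raphson from ψ = 0.53:
  ψ = 0.530: g = 0.2974, g' = -0.786 → ψ = 0.908
  ψ = 0.908: g = 0.0074, g' = -0.874 → ψ = 0.917
Converged at ψ = 0.917.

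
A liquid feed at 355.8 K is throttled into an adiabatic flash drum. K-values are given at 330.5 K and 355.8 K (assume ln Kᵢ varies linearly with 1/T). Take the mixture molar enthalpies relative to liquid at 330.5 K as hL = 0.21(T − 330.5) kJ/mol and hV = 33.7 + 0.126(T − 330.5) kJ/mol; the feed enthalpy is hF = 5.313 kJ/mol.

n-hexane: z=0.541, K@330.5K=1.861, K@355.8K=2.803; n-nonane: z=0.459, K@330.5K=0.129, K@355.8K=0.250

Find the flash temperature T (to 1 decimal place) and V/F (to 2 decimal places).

T = 333.1 K, V/F = 0.14

Adiabatic flash: solve Rachford–Rice at each trial T, then check hF = ψ·hV(T) + (1−ψ)·hL(T).
  T = 330.5 K: K = (1.861, 0.129), RR gives ψ = 0.088, H_out = 2.966 kJ/mol
  T = 355.8 K: K = (2.803, 0.250), RR gives ψ = 0.467, H_out = 20.051 kJ/mol
  T = 343.1 K: K = (2.299, 0.182), RR gives ψ = 0.308, H_out = 12.692 kJ/mol
  T = 336.8 K: K = (2.073, 0.154), RR gives ψ = 0.211, H_out = 8.330 kJ/mol
  T = 333.6 K: K = (1.963, 0.141), RR gives ψ = 0.153, H_out = 5.770 kJ/mol
  T = 332.1 K: K = (1.913, 0.135), RR gives ψ = 0.123, H_out = 4.459 kJ/mol
Linear interpolation between T = 332.1 (H_out = 4.459) and T = 333.6 (H_out = 5.770) on hF = 5.313 gives T ≈ 333.1 K, at which ψ = 0.14.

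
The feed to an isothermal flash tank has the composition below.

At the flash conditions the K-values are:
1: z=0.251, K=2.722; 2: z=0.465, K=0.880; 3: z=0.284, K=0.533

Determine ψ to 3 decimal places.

Material balance + equilibrium reduce to Σ zᵢ(Kᵢ−1)/(1+ψ(Kᵢ−1)) = 0.
Feasibility: ΣzᵢKᵢ = 1.244, Σzᵢ/Kᵢ = 1.153 — both > 1, two phases present.
Newton iteration, ψ⁰ = 0.5:
  ψ = 0.500: g = -0.0001, g' = -0.328 → ψ = 0.500
Converged at ψ = 0.500.

ψ = 0.500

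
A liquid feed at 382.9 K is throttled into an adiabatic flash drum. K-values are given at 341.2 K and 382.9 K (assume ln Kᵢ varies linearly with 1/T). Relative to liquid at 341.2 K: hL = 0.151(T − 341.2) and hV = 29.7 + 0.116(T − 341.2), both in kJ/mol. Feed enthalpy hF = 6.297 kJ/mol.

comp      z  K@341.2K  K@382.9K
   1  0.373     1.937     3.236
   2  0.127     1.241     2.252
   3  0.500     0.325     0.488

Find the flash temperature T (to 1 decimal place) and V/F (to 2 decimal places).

T = 346.2 K, V/F = 0.19

Adiabatic flash: solve Rachford–Rice at each trial T, then check hF = ψ·hV(T) + (1−ψ)·hL(T).
  T = 341.2 K: K = (1.937, 1.241, 0.325), RR gives ψ = 0.077, H_out = 2.288 kJ/mol
  T = 382.9 K: K = (3.236, 2.252, 0.488), RR gives ψ = 0.717, H_out = 26.532 kJ/mol
  T = 362.0 K: K = (2.539, 1.699, 0.403), RR gives ψ = 0.448, H_out = 16.109 kJ/mol
  T = 351.6 K: K = (2.227, 1.459, 0.363), RR gives ψ = 0.287, H_out = 9.996 kJ/mol
  T = 346.4 K: K = (2.079, 1.347, 0.344), RR gives ψ = 0.191, H_out = 6.418 kJ/mol
  T = 343.8 K: K = (2.007, 1.293, 0.334), RR gives ψ = 0.137, H_out = 4.435 kJ/mol
  T = 345.1 K: K = (2.043, 1.320, 0.339), RR gives ψ = 0.164, H_out = 5.445 kJ/mol
Linear interpolation between T = 345.1 (H_out = 5.445) and T = 346.4 (H_out = 6.418) on hF = 6.297 gives T ≈ 346.2 K, at which ψ = 0.19.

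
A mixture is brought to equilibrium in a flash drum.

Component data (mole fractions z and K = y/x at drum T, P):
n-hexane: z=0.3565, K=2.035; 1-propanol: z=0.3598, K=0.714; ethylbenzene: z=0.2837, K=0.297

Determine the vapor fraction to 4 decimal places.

Material balance + equilibrium reduce to Σ zᵢ(Kᵢ−1)/(1+ψ(Kᵢ−1)) = 0.
Check two-phase: ΣzᵢKᵢ = 1.0666 > 1 and Σzᵢ/Kᵢ = 1.6343 > 1, so g(0) = 0.0666 > 0 and g(1) = -0.6343 < 0.
Iterate (Newton) starting at ψ = 0.34:
  ψ = 0.3400: g = -0.10314, g' = -0.4872 → ψ = 0.1283
  ψ = 0.1283: g = -0.00031, g' = -0.4987 → ψ = 0.1277
Converged at ψ = 0.1277.

ψ = 0.1277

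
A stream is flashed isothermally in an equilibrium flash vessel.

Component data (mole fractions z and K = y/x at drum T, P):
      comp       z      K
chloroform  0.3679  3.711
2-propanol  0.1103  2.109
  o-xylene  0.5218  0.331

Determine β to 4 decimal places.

Material balance + equilibrium reduce to Σ zᵢ(Kᵢ−1)/(1+β(Kᵢ−1)) = 0.
Feasibility: ΣzᵢKᵢ = 1.7706, Σzᵢ/Kᵢ = 1.7279 — both > 1, two phases present.
Iterate (Newton) starting at β = 0.35:
  β = 0.3500: g = 0.14408, g' = -1.1805 → β = 0.4721
  β = 0.4721: g = 0.00758, g' = -1.0776 → β = 0.4791
Converged at β = 0.4791.

β = 0.4791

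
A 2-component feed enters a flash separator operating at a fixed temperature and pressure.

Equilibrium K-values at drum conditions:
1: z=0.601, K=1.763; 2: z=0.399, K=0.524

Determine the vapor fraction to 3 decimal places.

Binary case is linear: z₁(K₁−1)(1+ψ(K₂−1)) + z₂(K₂−1)(1+ψ(K₁−1)) = 0
⇒ ψ = [z₁(K₁−1)+z₂(K₂−1)] / [−(K₁−1)(K₂−1)] = 0.2686/0.3632 = 0.740

ψ = 0.740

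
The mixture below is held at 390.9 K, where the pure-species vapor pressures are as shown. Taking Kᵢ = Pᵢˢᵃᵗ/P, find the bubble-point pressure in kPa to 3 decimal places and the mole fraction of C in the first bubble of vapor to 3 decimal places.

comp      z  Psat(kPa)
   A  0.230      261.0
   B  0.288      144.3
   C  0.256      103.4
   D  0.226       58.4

At the bubble point ψ → 0, so ΣzᵢKᵢ = 1 with Kᵢ = Pᵢˢᵃᵗ/P ⇒ P = ΣzᵢPᵢˢᵃᵗ.
P = 0.230·261.0 + 0.288·144.3 + 0.256·103.4 + 0.226·58.4 = 141.257 kPa
yᵢ = zᵢPᵢˢᵃᵗ/P ⇒ y_C = 0.256·103.4/141.257 = 0.187

Pbub = 141.257 kPa, y_C = 0.187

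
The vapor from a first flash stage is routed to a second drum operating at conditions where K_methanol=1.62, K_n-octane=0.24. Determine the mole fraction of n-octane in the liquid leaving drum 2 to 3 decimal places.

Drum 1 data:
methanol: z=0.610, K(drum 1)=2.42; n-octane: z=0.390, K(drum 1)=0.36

x_n-octane (drum 2) = 0.449

Drum 1:
Material balance + equilibrium reduce to Σ zᵢ(Kᵢ−1)/(1+ψ₁(Kᵢ−1)) = 0.
Feasibility: ΣzᵢKᵢ = 1.617, Σzᵢ/Kᵢ = 1.335 — both > 1, two phases present.
Binary case is linear: z₁(K₁−1)(1+ψ₁(K₂−1)) + z₂(K₂−1)(1+ψ₁(K₁−1)) = 0
⇒ ψ₁ = [z₁(K₁−1)+z₂(K₂−1)] / [−(K₁−1)(K₂−1)] = 0.6166/0.9088 = 0.678
Drum-1 compositions:
  methanol: x = 0.311, y = 0.752
  n-octane: x = 0.689, y = 0.248
Drum-2 feed = drum-1 vapor: z₂ = (0.7518, 0.2482).
Drum 2:
Rachford–Rice: g(ψ₂) = Σ zᵢ(Kᵢ−1)/(1+ψ₂(Kᵢ−1)) = 0.
g(0) = ΣzᵢKᵢ − 1 = 0.278 and g(1) = 1 − Σzᵢ/Kᵢ = -0.498, so a root lies in (0, 1).
Newton iteration, ψ₂⁰ = 0.5:
  ψ₂ = 0.500: g = 0.0516, g' = -0.541 → ψ₂ = 0.595
  ψ₂ = 0.595: g = -0.0040, g' = -0.632 → ψ₂ = 0.589
Converged at ψ₂ = 0.589.
  methanol: x = 0.551, y = 0.892
  n-octane: x = 0.449, y = 0.108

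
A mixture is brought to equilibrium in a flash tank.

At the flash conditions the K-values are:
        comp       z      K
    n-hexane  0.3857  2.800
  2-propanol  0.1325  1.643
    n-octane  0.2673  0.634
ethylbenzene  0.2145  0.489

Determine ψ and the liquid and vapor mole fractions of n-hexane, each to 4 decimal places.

Material balance + equilibrium reduce to Σ zᵢ(Kᵢ−1)/(1+ψ(Kᵢ−1)) = 0.
Feasibility: ΣzᵢKᵢ = 1.5720, Σzᵢ/Kᵢ = 1.0787 — both > 1, two phases present.
Newton–Raphson from ψ = 0.5:
  ψ = 0.5000: g = 0.16290, g' = -0.5322 → ψ = 0.8061
  ψ = 0.8061: g = 0.01423, g' = -0.4658 → ψ = 0.8366
Converged at ψ = 0.8366.
Compositions from xᵢ = zᵢ/(1+ψ(Kᵢ−1)), yᵢ = Kᵢxᵢ:
  n-hexane: x = 0.1539, y = 0.4310
  2-propanol: x = 0.0862, y = 0.1416
  n-octane: x = 0.3853, y = 0.2443
  ethylbenzene: x = 0.3747, y = 0.1832

ψ = 0.8366, x_n-hexane = 0.1539, y_n-hexane = 0.4310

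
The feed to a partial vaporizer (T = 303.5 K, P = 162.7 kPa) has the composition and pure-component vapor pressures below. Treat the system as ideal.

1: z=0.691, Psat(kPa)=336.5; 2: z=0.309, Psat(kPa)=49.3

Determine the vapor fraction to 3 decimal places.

Raoult's law: Kᵢ = Pᵢˢᵃᵗ/P = Pᵢˢᵃᵗ/162.7.
  K_1 = 336.5/162.7 = 2.06822, K_2 = 49.3/162.7 = 0.30301
Binary case is linear: z₁(K₁−1)(1+ψ(K₂−1)) + z₂(K₂−1)(1+ψ(K₁−1)) = 0
⇒ ψ = [z₁(K₁−1)+z₂(K₂−1)] / [−(K₁−1)(K₂−1)] = 0.5228/0.7445 = 0.702

ψ = 0.702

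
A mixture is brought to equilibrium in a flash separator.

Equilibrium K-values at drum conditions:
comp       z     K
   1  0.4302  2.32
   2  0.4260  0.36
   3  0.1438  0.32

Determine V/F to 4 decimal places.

Rachford–Rice: g(V/F) = Σ zᵢ(Kᵢ−1)/(1+V/F(Kᵢ−1)) = 0.
Feasibility: ΣzᵢKᵢ = 1.1974, Σzᵢ/Kᵢ = 1.8181 — both > 1, two phases present.
Newton–Raphson from V/F = 0.37:
  V/F = 0.3700: g = -0.10636, g' = -0.7566 → V/F = 0.2294
  V/F = 0.2294: g = 0.00044, g' = -0.7747 → V/F = 0.2300
Converged at V/F = 0.2300.

V/F = 0.2300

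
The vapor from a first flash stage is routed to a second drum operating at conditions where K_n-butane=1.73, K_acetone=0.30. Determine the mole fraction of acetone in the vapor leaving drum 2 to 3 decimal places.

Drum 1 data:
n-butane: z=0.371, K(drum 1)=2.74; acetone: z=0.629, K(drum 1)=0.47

y_acetone (drum 2) = 0.153

Drum 1:
Rachford–Rice: g(ψ₁) = Σ zᵢ(Kᵢ−1)/(1+ψ₁(Kᵢ−1)) = 0.
g(0) = ΣzᵢKᵢ − 1 = 0.312 and g(1) = 1 − Σzᵢ/Kᵢ = -0.474, so a root lies in (0, 1).
Newton–Raphson from ψ₁ = 0.5:
  ψ₁ = 0.500: g = -0.1084, g' = -0.648 → ψ₁ = 0.333
  ψ₁ = 0.333: g = 0.0040, g' = -0.711 → ψ₁ = 0.338
  ψ₁ = 0.338: g = 0.0000, g' = -0.707 → ψ₁ = 0.339
Converged at ψ₁ = 0.339.
Drum-1 compositions:
  n-butane: x = 0.233, y = 0.640
  acetone: x = 0.767, y = 0.360
Drum-2 feed = drum-1 vapor: z₂ = (0.6397, 0.3603).
Drum 2:
Rachford–Rice: g(ψ₂) = Σ zᵢ(Kᵢ−1)/(1+ψ₂(Kᵢ−1)) = 0.
g(0) = ΣzᵢKᵢ − 1 = 0.215 and g(1) = 1 − Σzᵢ/Kᵢ = -0.571, so a root lies in (0, 1).
Binary case is linear: z₁(K₁−1)(1+ψ₂(K₂−1)) + z₂(K₂−1)(1+ψ₂(K₁−1)) = 0
⇒ ψ₂ = [z₁(K₁−1)+z₂(K₂−1)] / [−(K₁−1)(K₂−1)] = 0.2148/0.5110 = 0.420
  n-butane: x = 0.490, y = 0.847
  acetone: x = 0.510, y = 0.153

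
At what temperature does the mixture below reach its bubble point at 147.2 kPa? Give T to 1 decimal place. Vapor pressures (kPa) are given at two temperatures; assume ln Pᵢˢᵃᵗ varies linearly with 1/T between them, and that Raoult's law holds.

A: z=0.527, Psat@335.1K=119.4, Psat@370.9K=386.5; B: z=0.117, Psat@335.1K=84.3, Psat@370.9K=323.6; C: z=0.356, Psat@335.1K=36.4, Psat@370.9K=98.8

T = 350.7 K

Bubble-point temperature: ΣzᵢPᵢˢᵃᵗ(T) = P. Interpolate ln Pᵢˢᵃᵗ = aᵢ + bᵢ/T.
  T = 335.1 K: ΣzᵢPᵢˢᵃᵗ = 85.75 kPa
  T = 370.9 K: ΣzᵢPᵢˢᵃᵗ = 276.72 kPa
  T = 353.0 K: ΣzᵢPᵢˢᵃᵗ = 158.52 kPa
  T = 344.1 K: ΣzᵢPᵢˢᵃᵗ = 117.69 kPa
  T = 348.6 K: ΣzᵢPᵢˢᵃᵗ = 137.07 kPa
  T = 350.8 K: ΣzᵢPᵢˢᵃᵗ = 147.47 kPa
Interpolating between 348.6 K and 350.8 K gives T ≈ 350.7 K.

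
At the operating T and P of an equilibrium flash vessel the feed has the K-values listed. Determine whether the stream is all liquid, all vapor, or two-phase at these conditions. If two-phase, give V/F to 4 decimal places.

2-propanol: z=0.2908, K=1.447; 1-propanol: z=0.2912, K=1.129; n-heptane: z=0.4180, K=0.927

all vapor

ΣzᵢKᵢ = 1.1370; Σzᵢ/Kᵢ = 0.9098.
Since Σzᵢ/Kᵢ < 1 the mixture is above its dew point — single vapor phase.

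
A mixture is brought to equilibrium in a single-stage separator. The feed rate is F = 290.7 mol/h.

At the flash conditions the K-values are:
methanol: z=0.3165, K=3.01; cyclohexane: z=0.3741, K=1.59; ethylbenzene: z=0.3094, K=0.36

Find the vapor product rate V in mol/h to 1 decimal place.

Let ψ = V/F and solve Σ zᵢ(Kᵢ−1)/(1+ψ(Kᵢ−1)) = 0.
Check two-phase: ΣzᵢKᵢ = 1.6589 > 1 and Σzᵢ/Kᵢ = 1.1999 > 1, so g(0) = 0.6589 > 0 and g(1) = -0.1999 < 0.
Newton–Raphson from ψ = 0.3:
  ψ = 0.3000: g = 0.33932, g' = -0.7857 → ψ = 0.7318
  ψ = 0.7318: g = 0.03913, g' = -0.7214 → ψ = 0.7861
  ψ = 0.7861: g = -0.00114, g' = -0.7661 → ψ = 0.7846
Converged at ψ = 0.7846.
Then V = ψ·F = 0.7846·290.7 = 228.1 mol/h and L = F − V = 62.6 mol/h.

V = 228.1 mol/h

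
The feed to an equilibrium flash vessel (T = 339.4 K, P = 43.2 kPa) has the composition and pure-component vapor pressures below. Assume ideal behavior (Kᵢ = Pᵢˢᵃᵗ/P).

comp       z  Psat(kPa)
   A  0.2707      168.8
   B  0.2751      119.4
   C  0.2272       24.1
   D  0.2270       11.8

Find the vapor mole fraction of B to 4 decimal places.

y_B = 0.3416

Raoult's law: Kᵢ = Pᵢˢᵃᵗ/P = Pᵢˢᵃᵗ/43.2.
  K_A = 168.8/43.2 = 3.907407, K_B = 119.4/43.2 = 2.763889, K_C = 24.1/43.2 = 0.557870, K_D = 11.8/43.2 = 0.273148
Iterate (Newton) starting at V/F = 0.5:
  V/F = 0.5000: g = 0.19044, g' = -0.9909 → V/F = 0.6922
  V/F = 0.6922: g = 0.00292, g' = -1.0036 → V/F = 0.6951
Converged at V/F = 0.6951.
Compositions from xᵢ = zᵢ/(1+V/F(Kᵢ−1)), yᵢ = Kᵢxᵢ:
  A: x = 0.0896, y = 0.3501
  B: x = 0.1236, y = 0.3416
  C: x = 0.3280, y = 0.1830
  D: x = 0.4588, y = 0.1253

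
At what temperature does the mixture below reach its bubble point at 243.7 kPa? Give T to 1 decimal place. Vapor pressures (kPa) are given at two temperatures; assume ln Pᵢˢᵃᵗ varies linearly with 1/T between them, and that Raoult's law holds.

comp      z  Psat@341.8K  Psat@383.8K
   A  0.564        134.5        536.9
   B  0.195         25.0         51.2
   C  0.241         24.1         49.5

Bubble-point temperature: ΣzᵢPᵢˢᵃᵗ(T) = P. Interpolate ln Pᵢˢᵃᵗ = aᵢ + bᵢ/T.
  T = 341.8 K: ΣzᵢPᵢˢᵃᵗ = 86.54 kPa
  T = 383.8 K: ΣzᵢPᵢˢᵃᵗ = 324.73 kPa
  T = 362.8 K: ΣzᵢPᵢˢᵃᵗ = 173.38 kPa
  T = 373.3 K: ΣzᵢPᵢˢᵃᵗ = 239.17 kPa
  T = 378.6 K: ΣzᵢPᵢˢᵃᵗ = 279.63 kPa
  T = 376.0 K: ΣzᵢPᵢˢᵃᵗ = 259.12 kPa
Interpolating between 373.3 K and 376.0 K gives T ≈ 373.9 K.

T = 373.9 K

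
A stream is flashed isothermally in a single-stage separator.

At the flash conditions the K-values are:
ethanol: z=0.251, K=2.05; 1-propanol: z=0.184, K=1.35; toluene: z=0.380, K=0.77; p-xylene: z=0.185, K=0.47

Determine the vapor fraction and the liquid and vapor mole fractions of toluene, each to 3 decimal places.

ψ = 0.482, x_toluene = 0.427, y_toluene = 0.329

Let ψ = V/F and solve Σ zᵢ(Kᵢ−1)/(1+ψ(Kᵢ−1)) = 0.
g(0) = ΣzᵢKᵢ − 1 = 0.142 and g(1) = 1 − Σzᵢ/Kᵢ = -0.146, so a root lies in (0, 1).
Newton–Raphson from ψ = 0.5:
  ψ = 0.500: g = -0.0045, g' = -0.257 → ψ = 0.482
Converged at ψ = 0.482.
Compositions from xᵢ = zᵢ/(1+ψ(Kᵢ−1)), yᵢ = Kᵢxᵢ:
  ethanol: x = 0.167, y = 0.342
  1-propanol: x = 0.157, y = 0.213
  toluene: x = 0.427, y = 0.329
  p-xylene: x = 0.249, y = 0.117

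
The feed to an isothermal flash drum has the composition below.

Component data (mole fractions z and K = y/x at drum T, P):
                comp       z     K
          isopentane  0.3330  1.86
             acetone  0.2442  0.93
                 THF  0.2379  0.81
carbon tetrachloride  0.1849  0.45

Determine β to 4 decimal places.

Newton–Raphson from β = 0.32:
  β = 0.3200: g = 0.03555, g' = -0.2448 → β = 0.4652
  β = 0.4652: g = 0.00063, g' = -0.2383 → β = 0.4679
Converged at β = 0.4679.

β = 0.4679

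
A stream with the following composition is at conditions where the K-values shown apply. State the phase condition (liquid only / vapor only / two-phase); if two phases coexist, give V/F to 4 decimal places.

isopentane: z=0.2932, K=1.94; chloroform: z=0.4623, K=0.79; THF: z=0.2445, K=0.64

ΣzᵢKᵢ = 1.0905; Σzᵢ/Kᵢ = 1.1184.
Both exceed 1, so a two-phase solution exists.
Newton iteration, ψ⁰ = 0.5:
  ψ = 0.5000: g = -0.02833, g' = -0.1925 → ψ = 0.3528
  ψ = 0.3528: g = 0.00129, g' = -0.2115 → ψ = 0.3589
Converged at ψ = 0.3589.

two-phase, V/F = 0.3589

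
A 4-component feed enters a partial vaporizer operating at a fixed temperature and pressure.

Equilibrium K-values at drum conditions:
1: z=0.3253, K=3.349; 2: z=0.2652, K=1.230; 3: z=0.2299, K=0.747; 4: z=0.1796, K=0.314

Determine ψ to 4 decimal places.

Rachford–Rice: g(ψ) = Σ zᵢ(Kᵢ−1)/(1+ψ(Kᵢ−1)) = 0.
Check two-phase: ΣzᵢKᵢ = 1.6438 > 1 and Σzᵢ/Kᵢ = 1.1925 > 1, so g(0) = 0.6438 > 0 and g(1) = -0.1925 < 0.
Newton iteration, ψ⁰ = 0.55:
  ψ = 0.5500: g = 0.12212, g' = -0.5906 → ψ = 0.7568
  ψ = 0.7568: g = -0.00111, g' = -0.6309 → ψ = 0.7550
Converged at ψ = 0.7550.

ψ = 0.7550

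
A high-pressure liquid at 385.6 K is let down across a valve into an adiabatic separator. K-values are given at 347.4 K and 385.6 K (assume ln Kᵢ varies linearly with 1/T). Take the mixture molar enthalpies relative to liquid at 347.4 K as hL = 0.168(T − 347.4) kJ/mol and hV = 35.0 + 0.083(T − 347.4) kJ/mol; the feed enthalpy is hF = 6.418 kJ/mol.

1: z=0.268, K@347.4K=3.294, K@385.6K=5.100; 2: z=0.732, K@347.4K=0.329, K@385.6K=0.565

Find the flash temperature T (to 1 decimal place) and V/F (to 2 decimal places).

Adiabatic flash: solve Rachford–Rice at each trial T, then check hF = ψ·hV(T) + (1−ψ)·hL(T).
  T = 347.4 K: K = (3.294, 0.329), RR gives ψ = 0.080, H_out = 2.811 kJ/mol
  T = 385.6 K: K = (5.100, 0.565), RR gives ψ = 0.438, H_out = 20.311 kJ/mol
  T = 366.5 K: K = (4.146, 0.437), RR gives ψ = 0.244, H_out = 11.337 kJ/mol
  T = 356.9 K: K = (3.705, 0.380), RR gives ψ = 0.162, H_out = 7.132 kJ/mol
  T = 352.1 K: K = (3.494, 0.354), RR gives ψ = 0.121, H_out = 4.985 kJ/mol
  T = 354.5 K: K = (3.598, 0.367), RR gives ψ = 0.142, H_out = 6.066 kJ/mol
Linear interpolation between T = 354.5 (H_out = 6.066) and T = 356.9 (H_out = 7.132) on hF = 6.418 gives T ≈ 355.3 K, at which ψ = 0.15.

T = 355.3 K, V/F = 0.15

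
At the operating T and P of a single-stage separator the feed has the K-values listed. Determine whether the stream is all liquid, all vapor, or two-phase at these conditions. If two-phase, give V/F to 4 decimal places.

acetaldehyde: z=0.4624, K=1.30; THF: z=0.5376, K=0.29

all liquid

ΣzᵢKᵢ = 0.7570; Σzᵢ/Kᵢ = 2.2095.
Since ΣzᵢKᵢ < 1 the mixture is below its bubble point — single liquid phase.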